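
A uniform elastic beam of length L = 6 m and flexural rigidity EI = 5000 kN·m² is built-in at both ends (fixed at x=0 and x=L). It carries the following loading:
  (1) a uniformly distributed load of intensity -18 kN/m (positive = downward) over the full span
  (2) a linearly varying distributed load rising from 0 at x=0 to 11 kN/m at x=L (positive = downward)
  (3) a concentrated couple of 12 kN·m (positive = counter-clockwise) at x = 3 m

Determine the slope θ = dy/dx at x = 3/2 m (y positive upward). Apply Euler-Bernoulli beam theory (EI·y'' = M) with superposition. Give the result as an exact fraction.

θ(3/2) = 25857/6400000 rad

Load 1 — uniform load w=-18 kN/m over full span:
  θ_1 = -wx(L-x)(L-2x)/(12EI) = -(-18)·(3/2)·(6-(3/2))·(6-2·(3/2))/(12·5000) = 243/40000 rad
Load 2 — triangular load w₀=11 kN/m (0→w₀ over full span):
  θ_2 = -w₀(2x(L-x)(L-2x)(x+2L)+x²(L-x)²)/(120LEI) = -11·(2·(3/2)·(6-(3/2))·(6-2·(3/2))·((3/2)+2·6)+(3/2)²·(6-(3/2))²)/(120·6·5000) = -11583/6400000 rad
Load 3 — applied couple M₀=12 kN·m at a=3 m (b=L-a=3):
  θ_3 = (R_Ax²/2 - M_Ax)/EI  [x≤a] with R_A=3, M_A=3 = (3·(3/2)²/2 - 3·(3/2))/5000 = -9/40000 rad
Superposition: θ = Σ θ_i = 25857/6400000 rad ≈ 0.004040 rad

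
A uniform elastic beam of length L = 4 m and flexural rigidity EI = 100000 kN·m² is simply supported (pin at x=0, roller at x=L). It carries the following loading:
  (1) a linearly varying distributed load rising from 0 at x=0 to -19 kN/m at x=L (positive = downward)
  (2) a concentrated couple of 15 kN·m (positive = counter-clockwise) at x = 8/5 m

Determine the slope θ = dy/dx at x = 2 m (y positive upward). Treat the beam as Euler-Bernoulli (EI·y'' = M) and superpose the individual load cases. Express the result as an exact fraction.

θ(2) = 17/450000 rad

Load 1 — triangular load w₀=-19 kN/m (0→w₀ over full span):
  θ_1 = -w₀(7L⁴-30L²x²+15x⁴)/(360LEI) = -(-19)·(7·4⁴-30·4²·2²+15·2⁴)/(360·4·100000) = 133/9000000 rad
Load 2 — applied couple M₀=15 kN·m at a=8/5 m (b=L-a=12/5):
  θ_2 = (M₀x²/(2L)-M₀(x-a)+C₁)/EI  [x>a] with C₁=M₀(3b²-L²)/(6L)=4/5 = (15·2²/(2·4)-15·(2-(8/5))+(4/5))/100000 = 23/1000000 rad
Superposition: θ = Σ θ_i = 17/450000 rad ≈ 0.000038 rad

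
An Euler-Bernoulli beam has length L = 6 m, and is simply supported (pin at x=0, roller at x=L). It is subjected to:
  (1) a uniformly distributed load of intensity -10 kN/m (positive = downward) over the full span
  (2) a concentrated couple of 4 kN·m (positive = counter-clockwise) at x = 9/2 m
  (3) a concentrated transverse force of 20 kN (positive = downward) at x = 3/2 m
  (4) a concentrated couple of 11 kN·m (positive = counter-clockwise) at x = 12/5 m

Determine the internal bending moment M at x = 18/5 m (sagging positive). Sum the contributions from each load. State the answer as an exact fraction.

Load 1 — uniform load w=-10 kN/m over full span:
  M_1 = wx(L-x)/2 = (-10)·(18/5)·(6-(18/5))/2 = -216/5 kN·m
Load 2 — applied couple M₀=4 kN·m at a=9/2 m (b=L-a=3/2):
  M_2 = M₀x/L  [x≤a] = 4·(18/5)/6 = 12/5 kN·m
Load 3 — point force P=20 kN at a=3/2 m (b=L-a=9/2):
  M_3 = Pa(L-x)/L  [x>a] = 20·(3/2)·(6-(18/5))/6 = 12 kN·m
Load 4 — applied couple M₀=11 kN·m at a=12/5 m (b=L-a=18/5):
  M_4 = M₀x/L - M₀  [x>a] = 11·(18/5)/6 - 11 = -22/5 kN·m
Superposition: M = Σ M_i = -166/5 kN·m ≈ -33.200000 kN·m

M(18/5) = -166/5 kN·m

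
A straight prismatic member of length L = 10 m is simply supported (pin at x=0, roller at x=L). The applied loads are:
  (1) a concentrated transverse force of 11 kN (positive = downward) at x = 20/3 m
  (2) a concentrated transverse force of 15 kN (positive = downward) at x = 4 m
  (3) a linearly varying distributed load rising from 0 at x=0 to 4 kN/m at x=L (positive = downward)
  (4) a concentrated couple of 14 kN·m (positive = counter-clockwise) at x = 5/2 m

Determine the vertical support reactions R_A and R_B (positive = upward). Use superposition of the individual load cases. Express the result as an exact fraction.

Load 1 — point force P=11 kN at a=20/3 m (b=L-a=10/3):
  R_A = Pb/L = 11·(10/3)/10 = 11/3 kN
  R_B = Pa/L = 11·(20/3)/10 = 22/3 kN
Load 2 — point force P=15 kN at a=4 m (b=L-a=6):
  R_A = Pb/L = 15·6/10 = 9 kN
  R_B = Pa/L = 15·4/10 = 6 kN
Load 3 — triangular load w₀=4 kN/m (0→w₀ over full span):
  R_A = w₀L/6 = 4·10/6 = 20/3 kN
  R_B = w₀L/3 = 4·10/3 = 40/3 kN
Load 4 — applied couple M₀=14 kN·m at a=5/2 m (b=L-a=15/2):
  R_A = M₀/L = 14/10 = 7/5 kN
  R_B = -M₀/L = -14/10 = -7/5 kN
Superposition: R_A = 311/15 kN, R_B = 379/15 kN

R_A = 311/15 kN, R_B = 379/15 kN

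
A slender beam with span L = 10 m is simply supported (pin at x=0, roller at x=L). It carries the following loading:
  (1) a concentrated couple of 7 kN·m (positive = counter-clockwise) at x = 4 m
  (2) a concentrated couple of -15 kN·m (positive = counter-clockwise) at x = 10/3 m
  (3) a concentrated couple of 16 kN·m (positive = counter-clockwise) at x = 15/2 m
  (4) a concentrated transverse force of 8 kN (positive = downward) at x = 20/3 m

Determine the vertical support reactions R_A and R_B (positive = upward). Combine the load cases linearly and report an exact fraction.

Load 1 — applied couple M₀=7 kN·m at a=4 m (b=L-a=6):
  R_A = M₀/L = 7/10 kN
  R_B = -M₀/L = -7/10 kN
Load 2 — applied couple M₀=-15 kN·m at a=10/3 m (b=L-a=20/3):
  R_A = M₀/L = (-15)/10 = -3/2 kN
  R_B = -M₀/L = -(-15)/10 = 3/2 kN
Load 3 — applied couple M₀=16 kN·m at a=15/2 m (b=L-a=5/2):
  R_A = M₀/L = 16/10 = 8/5 kN
  R_B = -M₀/L = -16/10 = -8/5 kN
Load 4 — point force P=8 kN at a=20/3 m (b=L-a=10/3):
  R_A = Pb/L = 8·(10/3)/10 = 8/3 kN
  R_B = Pa/L = 8·(20/3)/10 = 16/3 kN
Superposition: R_A = 52/15 kN, R_B = 68/15 kN

R_A = 52/15 kN, R_B = 68/15 kN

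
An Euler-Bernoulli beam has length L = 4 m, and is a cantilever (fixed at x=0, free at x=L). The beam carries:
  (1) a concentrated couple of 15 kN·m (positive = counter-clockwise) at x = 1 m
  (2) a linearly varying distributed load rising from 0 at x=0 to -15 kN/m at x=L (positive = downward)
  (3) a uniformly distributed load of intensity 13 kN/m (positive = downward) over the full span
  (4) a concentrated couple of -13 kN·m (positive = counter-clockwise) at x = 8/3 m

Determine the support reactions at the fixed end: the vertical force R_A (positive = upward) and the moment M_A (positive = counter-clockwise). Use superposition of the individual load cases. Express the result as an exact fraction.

Load 1 — applied couple M₀=15 kN·m at a=1 m (b=L-a=3):
  R_A = 0 kN
  M_A = -M₀ = -15 kN·m
Load 2 — triangular load w₀=-15 kN/m (0→w₀ over full span):
  R_A = w₀L/2 = (-15)·4/2 = -30 kN
  M_A = w₀L²/3 = (-15)·4²/3 = -80 kN·m
Load 3 — uniform load w=13 kN/m over full span:
  R_A = wL = 13·4 = 52 kN
  M_A = wL²/2 = 13·4²/2 = 104 kN·m
Load 4 — applied couple M₀=-13 kN·m at a=8/3 m (b=L-a=4/3):
  R_A = 0 kN
  M_A = -M₀ = -(-13) = 13 kN·m
Superposition: R_A = 22 kN, M_A = 22 kN·m

R_A = 22 kN, M_A = 22 kN·m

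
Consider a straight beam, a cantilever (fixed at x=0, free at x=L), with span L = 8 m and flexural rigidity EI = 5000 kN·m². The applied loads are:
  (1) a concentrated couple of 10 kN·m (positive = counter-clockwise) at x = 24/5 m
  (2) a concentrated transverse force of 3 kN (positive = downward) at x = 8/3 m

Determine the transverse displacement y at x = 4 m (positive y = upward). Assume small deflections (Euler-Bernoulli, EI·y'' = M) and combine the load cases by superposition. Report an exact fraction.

y(4) = 158/16875 m

Load 1 — applied couple M₀=10 kN·m at a=24/5 m (b=L-a=16/5):
  y_1 = M₀x²/(2EI)  [x≤a] = 10·4²/(2·5000) = 2/125 m
Load 2 — point force P=3 kN at a=8/3 m (b=L-a=16/3):
  y_2 = -Pa²(3x-a)/(6EI)  [x>a] = -3·(8/3)²·(3·4-(8/3))/(6·5000) = -112/16875 m
Superposition: y = Σ y_i = 158/16875 m ≈ 0.009363 m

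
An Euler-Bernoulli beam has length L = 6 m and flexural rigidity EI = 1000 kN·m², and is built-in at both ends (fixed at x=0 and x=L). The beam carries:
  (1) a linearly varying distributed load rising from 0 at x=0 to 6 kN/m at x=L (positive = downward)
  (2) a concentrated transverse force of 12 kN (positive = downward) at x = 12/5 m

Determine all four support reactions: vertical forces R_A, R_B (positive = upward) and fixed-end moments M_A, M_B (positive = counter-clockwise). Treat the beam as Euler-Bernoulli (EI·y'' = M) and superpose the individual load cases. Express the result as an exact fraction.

Load 1 — triangular load w₀=6 kN/m (0→w₀ over full span):
  R_A = 3w₀L/20 = 3·6·6/20 = 27/5 kN
  M_A = w₀L²/30 = 6·6²/30 = 36/5 kN·m
  R_B = 7w₀L/20 = 7·6·6/20 = 63/5 kN
  M_B = -w₀L²/20 = -6·6²/20 = -54/5 kN·m
Load 2 — point force P=12 kN at a=12/5 m (b=L-a=18/5):
  R_A = Pb²(3a+b)/L³ = 12·(18/5)²·(3·(12/5)+(18/5))/6³ = 972/125 kN
  M_A = Pab²/L² = 12·(12/5)·(18/5)²/6² = 1296/125 kN·m
  R_B = Pa²(a+3b)/L³ = 12·(12/5)²·((12/5)+3·(18/5))/6³ = 528/125 kN
  M_B = -Pa²b/L² = -12·(12/5)²·(18/5)/6² = -864/125 kN·m
Superposition: R_A = 1647/125 kN, M_A = 2196/125 kN·m, R_B = 2103/125 kN, M_B = -2214/125 kN·m

R_A = 1647/125 kN, M_A = 2196/125 kN·m, R_B = 2103/125 kN, M_B = -2214/125 kN·m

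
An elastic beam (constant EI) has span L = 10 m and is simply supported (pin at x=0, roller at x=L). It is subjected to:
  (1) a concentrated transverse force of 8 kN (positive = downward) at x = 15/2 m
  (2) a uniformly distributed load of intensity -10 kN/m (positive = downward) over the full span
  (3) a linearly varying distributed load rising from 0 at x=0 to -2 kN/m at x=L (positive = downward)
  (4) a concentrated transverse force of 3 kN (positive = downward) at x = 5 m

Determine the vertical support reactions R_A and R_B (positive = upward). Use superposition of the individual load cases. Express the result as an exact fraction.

R_A = -299/6 kN, R_B = -295/6 kN

Load 1 — point force P=8 kN at a=15/2 m (b=L-a=5/2):
  R_A = Pb/L = 8·(5/2)/10 = 2 kN
  R_B = Pa/L = 8·(15/2)/10 = 6 kN
Load 2 — uniform load w=-10 kN/m over full span:
  R_A = wL/2 = (-10)·10/2 = -50 kN
  R_B = wL/2 = (-10)·10/2 = -50 kN
Load 3 — triangular load w₀=-2 kN/m (0→w₀ over full span):
  R_A = w₀L/6 = (-2)·10/6 = -10/3 kN
  R_B = w₀L/3 = (-2)·10/3 = -20/3 kN
Load 4 — point force P=3 kN at a=5 m (b=L-a=5):
  R_A = Pb/L = 3·5/10 = 3/2 kN
  R_B = Pa/L = 3·5/10 = 3/2 kN
Superposition: R_A = -299/6 kN, R_B = -295/6 kN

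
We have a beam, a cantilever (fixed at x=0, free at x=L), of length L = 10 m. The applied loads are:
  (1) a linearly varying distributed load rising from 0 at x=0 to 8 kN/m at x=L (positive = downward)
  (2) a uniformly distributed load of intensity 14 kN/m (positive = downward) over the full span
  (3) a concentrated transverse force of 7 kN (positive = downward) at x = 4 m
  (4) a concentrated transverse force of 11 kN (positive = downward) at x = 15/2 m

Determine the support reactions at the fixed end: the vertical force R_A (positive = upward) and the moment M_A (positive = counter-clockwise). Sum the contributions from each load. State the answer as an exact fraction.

R_A = 198 kN, M_A = 6463/6 kN·m

Load 1 — triangular load w₀=8 kN/m (0→w₀ over full span):
  R_A = w₀L/2 = 8·10/2 = 40 kN
  M_A = w₀L²/3 = 8·10²/3 = 800/3 kN·m
Load 2 — uniform load w=14 kN/m over full span:
  R_A = wL = 14·10 = 140 kN
  M_A = wL²/2 = 14·10²/2 = 700 kN·m
Load 3 — point force P=7 kN at a=4 m (b=L-a=6):
  R_A = P = 7 kN
  M_A = Pa = 7·4 = 28 kN·m
Load 4 — point force P=11 kN at a=15/2 m (b=L-a=5/2):
  R_A = P = 11 kN
  M_A = Pa = 11·(15/2) = 165/2 kN·m
Superposition: R_A = 198 kN, M_A = 6463/6 kN·m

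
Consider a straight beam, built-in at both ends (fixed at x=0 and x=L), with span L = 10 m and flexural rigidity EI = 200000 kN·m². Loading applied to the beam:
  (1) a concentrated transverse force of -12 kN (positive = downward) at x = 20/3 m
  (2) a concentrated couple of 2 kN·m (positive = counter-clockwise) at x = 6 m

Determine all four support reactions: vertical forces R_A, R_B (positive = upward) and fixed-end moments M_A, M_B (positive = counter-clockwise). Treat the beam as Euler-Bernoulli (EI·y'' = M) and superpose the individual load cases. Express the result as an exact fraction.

R_A = -3176/1125 kN, M_A = -1856/225 kN·m, R_B = -10324/1125 kN, M_B = 4054/225 kN·m

Load 1 — point force P=-12 kN at a=20/3 m (b=L-a=10/3):
  R_A = Pb²(3a+b)/L³ = (-12)·(10/3)²·(3·(20/3)+(10/3))/10³ = -28/9 kN
  M_A = Pab²/L² = (-12)·(20/3)·(10/3)²/10² = -80/9 kN·m
  R_B = Pa²(a+3b)/L³ = (-12)·(20/3)²·((20/3)+3·(10/3))/10³ = -80/9 kN
  M_B = -Pa²b/L² = -(-12)·(20/3)²·(10/3)/10² = 160/9 kN·m
Load 2 — applied couple M₀=2 kN·m at a=6 m (b=L-a=4):
  R_A = 6M₀ab/L³ = 6·2·6·4/10³ = 36/125 kN
  M_A = M₀b(2a-b)/L² = 2·4·(2·6-4)/10² = 16/25 kN·m
  R_B = -6M₀ab/L³ = -6·2·6·4/10³ = -36/125 kN
  M_B = M₀a(2b-a)/L² = 2·6·(2·4-6)/10² = 6/25 kN·m
Superposition: R_A = -3176/1125 kN, M_A = -1856/225 kN·m, R_B = -10324/1125 kN, M_B = 4054/225 kN·m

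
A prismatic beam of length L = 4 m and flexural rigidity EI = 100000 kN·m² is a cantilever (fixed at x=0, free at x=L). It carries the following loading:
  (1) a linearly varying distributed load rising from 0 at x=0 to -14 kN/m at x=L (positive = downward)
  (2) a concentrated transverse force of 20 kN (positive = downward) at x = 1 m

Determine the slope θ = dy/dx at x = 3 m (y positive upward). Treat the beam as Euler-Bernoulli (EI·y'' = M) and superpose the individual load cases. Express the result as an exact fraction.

Load 1 — triangular load w₀=-14 kN/m (0→w₀ over full span):
  θ_1 = (w₀Lx²/4-w₀L²x/3-w₀x⁴/(24L))/EI = ((-14)·4·3²/4-(-14)·4²·3/3-(-14)·3⁴/(24·4))/100000 = 1757/1600000 rad
Load 2 — point force P=20 kN at a=1 m (b=L-a=3):
  θ_2 = -Pa²/(2EI)  [x>a] = -20·1²/(2·100000) = -1/10000 rad
Superposition: θ = Σ θ_i = 1597/1600000 rad ≈ 0.000998 rad

θ(3) = 1597/1600000 rad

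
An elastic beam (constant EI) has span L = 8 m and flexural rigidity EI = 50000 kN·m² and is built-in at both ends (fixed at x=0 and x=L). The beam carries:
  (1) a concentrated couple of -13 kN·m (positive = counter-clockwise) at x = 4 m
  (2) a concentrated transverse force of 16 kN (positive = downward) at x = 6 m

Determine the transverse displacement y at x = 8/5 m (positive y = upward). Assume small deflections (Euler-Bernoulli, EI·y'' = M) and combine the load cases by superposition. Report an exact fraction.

y(8/5) = -163/2343750 m

Load 1 — applied couple M₀=-13 kN·m at a=4 m (b=L-a=4):
  y_1 = (R_Ax³/6 - M_Ax²/2)/EI  [x≤a] with R_A=-39/16, M_A=-13/4 = ((-39/16)·(8/5)³/6 - (-13/4)·(8/5)²/2)/50000 = 39/781250 m
Load 2 — point force P=16 kN at a=6 m (b=L-a=2):
  y_2 = -Pb²x²(3aL-(3a+b)x)/(6L³EI)  [x≤a] = -16·2²·(8/5)²·(3·6·8-(3·6+2)·(8/5))/(6·8³·50000) = -28/234375 m
Superposition: y = Σ y_i = -163/2343750 m ≈ -0.000070 m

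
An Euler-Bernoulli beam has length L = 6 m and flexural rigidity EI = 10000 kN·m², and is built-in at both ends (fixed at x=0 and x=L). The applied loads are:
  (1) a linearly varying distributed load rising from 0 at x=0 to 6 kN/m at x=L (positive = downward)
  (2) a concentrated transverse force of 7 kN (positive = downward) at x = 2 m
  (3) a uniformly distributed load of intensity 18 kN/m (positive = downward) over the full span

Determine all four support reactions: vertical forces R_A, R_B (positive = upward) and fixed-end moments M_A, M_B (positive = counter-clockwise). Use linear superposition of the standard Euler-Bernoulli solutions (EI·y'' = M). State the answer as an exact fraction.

Load 1 — triangular load w₀=6 kN/m (0→w₀ over full span):
  R_A = 3w₀L/20 = 3·6·6/20 = 27/5 kN
  M_A = w₀L²/30 = 6·6²/30 = 36/5 kN·m
  R_B = 7w₀L/20 = 7·6·6/20 = 63/5 kN
  M_B = -w₀L²/20 = -6·6²/20 = -54/5 kN·m
Load 2 — point force P=7 kN at a=2 m (b=L-a=4):
  R_A = Pb²(3a+b)/L³ = 7·4²·(3·2+4)/6³ = 140/27 kN
  M_A = Pab²/L² = 7·2·4²/6² = 56/9 kN·m
  R_B = Pa²(a+3b)/L³ = 7·2²·(2+3·4)/6³ = 49/27 kN
  M_B = -Pa²b/L² = -7·2²·4/6² = -28/9 kN·m
Load 3 — uniform load w=18 kN/m over full span:
  R_A = wL/2 = 18·6/2 = 54 kN
  M_A = wL²/12 = 18·6²/12 = 54 kN·m
  R_B = wL/2 = 18·6/2 = 54 kN
  M_B = -wL²/12 = -18·6²/12 = -54 kN·m
Superposition: R_A = 8719/135 kN, M_A = 3034/45 kN·m, R_B = 9236/135 kN, M_B = -3056/45 kN·m

R_A = 8719/135 kN, M_A = 3034/45 kN·m, R_B = 9236/135 kN, M_B = -3056/45 kN·m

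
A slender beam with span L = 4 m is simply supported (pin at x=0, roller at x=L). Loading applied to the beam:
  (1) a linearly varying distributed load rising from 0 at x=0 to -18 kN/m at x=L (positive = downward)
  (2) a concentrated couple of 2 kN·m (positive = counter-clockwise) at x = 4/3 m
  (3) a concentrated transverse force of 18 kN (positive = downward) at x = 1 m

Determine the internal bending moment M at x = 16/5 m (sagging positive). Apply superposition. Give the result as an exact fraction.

M(16/5) = -1328/125 kN·m

Load 1 — triangular load w₀=-18 kN/m (0→w₀ over full span):
  M_1 = w₀Lx/6 - w₀x³/(6L) = (-18)·4·(16/5)/6 - (-18)·(16/5)³/(6·4) = -1728/125 kN·m
Load 2 — applied couple M₀=2 kN·m at a=4/3 m (b=L-a=8/3):
  M_2 = M₀x/L - M₀  [x>a] = 2·(16/5)/4 - 2 = -2/5 kN·m
Load 3 — point force P=18 kN at a=1 m (b=L-a=3):
  M_3 = Pa(L-x)/L  [x>a] = 18·1·(4-(16/5))/4 = 18/5 kN·m
Superposition: M = Σ M_i = -1328/125 kN·m ≈ -10.624000 kN·m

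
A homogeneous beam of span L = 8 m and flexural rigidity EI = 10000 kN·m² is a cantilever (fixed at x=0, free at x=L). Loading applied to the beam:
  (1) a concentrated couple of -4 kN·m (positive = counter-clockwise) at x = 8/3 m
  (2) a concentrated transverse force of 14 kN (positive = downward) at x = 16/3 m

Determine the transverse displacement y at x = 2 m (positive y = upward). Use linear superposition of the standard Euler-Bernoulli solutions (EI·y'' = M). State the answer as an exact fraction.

Load 1 — applied couple M₀=-4 kN·m at a=8/3 m (b=L-a=16/3):
  y_1 = M₀x²/(2EI)  [x≤a] = (-4)·2²/(2·10000) = -1/1250 m
Load 2 — point force P=14 kN at a=16/3 m (b=L-a=8/3):
  y_2 = -Px²(3a-x)/(6EI)  [x≤a] = -14·2²·(3·(16/3)-2)/(6·10000) = -49/3750 m
Superposition: y = Σ y_i = -26/1875 m ≈ -0.013867 m

y(2) = -26/1875 m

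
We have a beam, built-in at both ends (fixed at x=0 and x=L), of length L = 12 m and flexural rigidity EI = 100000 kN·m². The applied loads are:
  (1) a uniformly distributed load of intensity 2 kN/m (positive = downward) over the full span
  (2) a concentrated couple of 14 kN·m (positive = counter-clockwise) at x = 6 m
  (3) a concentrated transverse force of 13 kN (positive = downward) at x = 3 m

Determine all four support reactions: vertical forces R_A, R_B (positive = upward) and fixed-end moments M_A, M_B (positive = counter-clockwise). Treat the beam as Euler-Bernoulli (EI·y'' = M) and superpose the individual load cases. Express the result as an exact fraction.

R_A = 791/32 kN, M_A = 791/16 kN·m, R_B = 393/32 kN, M_B = -445/16 kN·m

Load 1 — uniform load w=2 kN/m over full span:
  R_A = wL/2 = 2·12/2 = 12 kN
  M_A = wL²/12 = 2·12²/12 = 24 kN·m
  R_B = wL/2 = 2·12/2 = 12 kN
  M_B = -wL²/12 = -2·12²/12 = -24 kN·m
Load 2 — applied couple M₀=14 kN·m at a=6 m (b=L-a=6):
  R_A = 6M₀ab/L³ = 6·14·6·6/12³ = 7/4 kN
  M_A = M₀b(2a-b)/L² = 14·6·(2·6-6)/12² = 7/2 kN·m
  R_B = -6M₀ab/L³ = -6·14·6·6/12³ = -7/4 kN
  M_B = M₀a(2b-a)/L² = 14·6·(2·6-6)/12² = 7/2 kN·m
Load 3 — point force P=13 kN at a=3 m (b=L-a=9):
  R_A = Pb²(3a+b)/L³ = 13·9²·(3·3+9)/12³ = 351/32 kN
  M_A = Pab²/L² = 13·3·9²/12² = 351/16 kN·m
  R_B = Pa²(a+3b)/L³ = 13·3²·(3+3·9)/12³ = 65/32 kN
  M_B = -Pa²b/L² = -13·3²·9/12² = -117/16 kN·m
Superposition: R_A = 791/32 kN, M_A = 791/16 kN·m, R_B = 393/32 kN, M_B = -445/16 kN·m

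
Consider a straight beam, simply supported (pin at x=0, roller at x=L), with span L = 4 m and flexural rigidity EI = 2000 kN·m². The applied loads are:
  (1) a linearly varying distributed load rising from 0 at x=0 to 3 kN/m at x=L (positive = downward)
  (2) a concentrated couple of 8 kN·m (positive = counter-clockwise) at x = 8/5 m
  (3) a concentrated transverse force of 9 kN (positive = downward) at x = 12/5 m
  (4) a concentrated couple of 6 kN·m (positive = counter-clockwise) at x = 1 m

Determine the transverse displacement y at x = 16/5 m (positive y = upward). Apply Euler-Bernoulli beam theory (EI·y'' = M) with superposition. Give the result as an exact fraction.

Load 1 — triangular load w₀=3 kN/m (0→w₀ over full span):
  y_1 = -w₀x(7L⁴-10L²x²+3x⁴)/(360LEI) = -3·(16/5)·(7·4⁴-10·4²·(16/5)²+3·(16/5)⁴)/(360·4·2000) = -3048/1953125 m
Load 2 — applied couple M₀=8 kN·m at a=8/5 m (b=L-a=12/5):
  y_2 = (M₀x³/(6L)-M₀(x-a)²/2+C₁x)/EI  [x>a] with C₁=M₀(3b²-L²)/(6L)=32/75 = (8·(16/5)³/(6·4)-8·((16/5)-(8/5))²/2+(32/75)·(16/5))/2000 = 16/15625 m
Load 3 — point force P=9 kN at a=12/5 m (b=L-a=8/5):
  y_3 = -Pa(L-x)(2Lx-a²-x²)/(6LEI)  [x>a] = -9·(12/5)·(4-(16/5))·(2·4·(16/5)-(12/5)²-(16/5)²)/(6·4·2000) = -54/15625 m
Load 4 — applied couple M₀=6 kN·m at a=1 m (b=L-a=3):
  y_4 = (M₀x³/(6L)-M₀(x-a)²/2+C₁x)/EI  [x>a] with C₁=M₀(3b²-L²)/(6L)=11/4 = (6·(16/5)³/(6·4)-6·((16/5)-1)²/2+(11/4)·(16/5))/2000 = 309/250000 m
Superposition: y = Σ y_i = -86143/31250000 m ≈ -0.002757 m

y(16/5) = -86143/31250000 m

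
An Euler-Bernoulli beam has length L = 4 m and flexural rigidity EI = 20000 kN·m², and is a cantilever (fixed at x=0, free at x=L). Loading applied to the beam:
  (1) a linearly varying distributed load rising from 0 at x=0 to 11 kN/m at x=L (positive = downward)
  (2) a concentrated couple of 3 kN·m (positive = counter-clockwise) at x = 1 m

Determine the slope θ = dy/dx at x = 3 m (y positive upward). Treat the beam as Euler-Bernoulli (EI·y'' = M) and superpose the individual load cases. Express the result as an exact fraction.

Load 1 — triangular load w₀=11 kN/m (0→w₀ over full span):
  θ_1 = (w₀Lx²/4-w₀L²x/3-w₀x⁴/(24L))/EI = (11·4·3²/4-11·4²·3/3-11·3⁴/(24·4))/20000 = -2761/640000 rad
Load 2 — applied couple M₀=3 kN·m at a=1 m (b=L-a=3):
  θ_2 = M₀a/EI  [x>a] = 3·1/20000 = 3/20000 rad
Superposition: θ = Σ θ_i = -533/128000 rad ≈ -0.004164 rad

θ(3) = -533/128000 rad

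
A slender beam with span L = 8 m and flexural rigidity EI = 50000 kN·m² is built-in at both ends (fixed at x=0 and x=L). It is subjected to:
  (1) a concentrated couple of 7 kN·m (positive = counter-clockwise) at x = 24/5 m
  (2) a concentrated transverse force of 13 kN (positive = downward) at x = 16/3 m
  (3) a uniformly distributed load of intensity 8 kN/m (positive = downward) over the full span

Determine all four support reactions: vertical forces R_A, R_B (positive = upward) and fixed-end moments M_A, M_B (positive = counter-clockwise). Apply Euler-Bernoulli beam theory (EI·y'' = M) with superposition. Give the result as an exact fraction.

R_A = 49451/1350 kN, M_A = 35512/675 kN·m, R_B = 54499/1350 kN, M_B = -38633/675 kN·m

Load 1 — applied couple M₀=7 kN·m at a=24/5 m (b=L-a=16/5):
  R_A = 6M₀ab/L³ = 6·7·(24/5)·(16/5)/8³ = 63/50 kN
  M_A = M₀b(2a-b)/L² = 7·(16/5)·(2·(24/5)-(16/5))/8² = 56/25 kN·m
  R_B = -6M₀ab/L³ = -6·7·(24/5)·(16/5)/8³ = -63/50 kN
  M_B = M₀a(2b-a)/L² = 7·(24/5)·(2·(16/5)-(24/5))/8² = 21/25 kN·m
Load 2 — point force P=13 kN at a=16/3 m (b=L-a=8/3):
  R_A = Pb²(3a+b)/L³ = 13·(8/3)²·(3·(16/3)+(8/3))/8³ = 91/27 kN
  M_A = Pab²/L² = 13·(16/3)·(8/3)²/8² = 208/27 kN·m
  R_B = Pa²(a+3b)/L³ = 13·(16/3)²·((16/3)+3·(8/3))/8³ = 260/27 kN
  M_B = -Pa²b/L² = -13·(16/3)²·(8/3)/8² = -416/27 kN·m
Load 3 — uniform load w=8 kN/m over full span:
  R_A = wL/2 = 8·8/2 = 32 kN
  M_A = wL²/12 = 8·8²/12 = 128/3 kN·m
  R_B = wL/2 = 8·8/2 = 32 kN
  M_B = -wL²/12 = -8·8²/12 = -128/3 kN·m
Superposition: R_A = 49451/1350 kN, M_A = 35512/675 kN·m, R_B = 54499/1350 kN, M_B = -38633/675 kN·m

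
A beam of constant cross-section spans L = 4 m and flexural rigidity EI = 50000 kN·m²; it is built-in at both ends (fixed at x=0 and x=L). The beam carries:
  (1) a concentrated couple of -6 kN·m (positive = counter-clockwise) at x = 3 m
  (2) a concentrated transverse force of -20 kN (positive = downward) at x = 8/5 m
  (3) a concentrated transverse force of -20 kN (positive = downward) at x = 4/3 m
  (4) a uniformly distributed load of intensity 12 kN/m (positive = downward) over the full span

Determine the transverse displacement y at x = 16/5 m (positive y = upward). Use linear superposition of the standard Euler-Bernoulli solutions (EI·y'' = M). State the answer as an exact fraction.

Load 1 — applied couple M₀=-6 kN·m at a=3 m (b=L-a=1):
  y_1 = (R_Ax³/6 - M_Ax²/2 - M₀(x-a)²/2)/EI  [x>a] with R_A=-27/16, M_A=-15/8 = ((-27/16)·(16/5)³/6 - (-15/8)·(16/5)²/2 - (-6)·((16/5)-3)²/2)/50000 = 63/6250000 m
Load 2 — point force P=-20 kN at a=8/5 m (b=L-a=12/5):
  y_2 = -Pa²(L-x)²(3bL-(3b+a)(L-x))/(6L³EI)  [x>a] = -(-20)·(8/5)²·(4-(16/5))²·(3·(12/5)·4-(3·(12/5)+(8/5))·(4-(16/5)))/(6·4³·50000) = 1088/29296875 m
Load 3 — point force P=-20 kN at a=4/3 m (b=L-a=8/3):
  y_3 = -Pa²(L-x)²(3bL-(3b+a)(L-x))/(6L³EI)  [x>a] = -(-20)·(4/3)²·(4-(16/5))²·(3·(8/3)·4-(3·(8/3)+(4/3))·(4-(16/5)))/(6·4³·50000) = 184/6328125 m
Load 4 — uniform load w=12 kN/m over full span:
  y_4 = -wx²(L-x)²/(24EI) = -12·(16/5)²·(4-(16/5))²/(24·50000) = -128/1953125 m
Superposition: y = Σ y_i = 136151/12656250000 m ≈ 0.000011 m

y(16/5) = 136151/12656250000 m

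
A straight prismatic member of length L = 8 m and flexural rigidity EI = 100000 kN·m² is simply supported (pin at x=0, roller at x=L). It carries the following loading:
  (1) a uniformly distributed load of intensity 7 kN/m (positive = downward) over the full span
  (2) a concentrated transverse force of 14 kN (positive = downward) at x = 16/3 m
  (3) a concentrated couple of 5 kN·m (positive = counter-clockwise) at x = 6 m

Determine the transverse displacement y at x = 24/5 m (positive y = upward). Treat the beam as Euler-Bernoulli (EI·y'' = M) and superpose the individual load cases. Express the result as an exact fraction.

Load 1 — uniform load w=7 kN/m over full span:
  y_1 = -wx(L³-2Lx²+x³)/(24EI) = -7·(24/5)·(8³-2·8·(24/5)²+(24/5)³)/(24·100000) = -6944/1953125 m
Load 2 — point force P=14 kN at a=16/3 m (b=L-a=8/3):
  y_2 = -Pbx(L²-b²-x²)/(6LEI)  [x≤a] = -14·(8/3)·(24/5)·(8²-(8/3)²-(24/5)²)/(6·8·100000) = -13328/10546875 m
Load 3 — applied couple M₀=5 kN·m at a=6 m (b=L-a=2):
  y_3 = (M₀x³/(6L)+C₁x)/EI  [x≤a] with C₁=M₀(3b²-L²)/(6L)=-65/12 = (5·(24/5)³/(6·8)+(-65/12)·(24/5))/100000 = -181/1250000 m
Superposition: y = Σ y_i = -4188223/843750000 m ≈ -0.004964 m

y(24/5) = -4188223/843750000 m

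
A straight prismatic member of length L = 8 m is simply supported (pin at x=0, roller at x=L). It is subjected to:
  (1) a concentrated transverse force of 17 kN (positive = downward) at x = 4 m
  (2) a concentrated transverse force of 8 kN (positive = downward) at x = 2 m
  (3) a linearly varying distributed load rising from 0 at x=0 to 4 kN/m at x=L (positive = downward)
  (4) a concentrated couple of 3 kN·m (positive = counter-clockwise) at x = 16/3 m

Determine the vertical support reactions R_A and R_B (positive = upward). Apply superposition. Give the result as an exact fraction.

R_A = 485/24 kN, R_B = 499/24 kN

Load 1 — point force P=17 kN at a=4 m (b=L-a=4):
  R_A = Pb/L = 17·4/8 = 17/2 kN
  R_B = Pa/L = 17·4/8 = 17/2 kN
Load 2 — point force P=8 kN at a=2 m (b=L-a=6):
  R_A = Pb/L = 8·6/8 = 6 kN
  R_B = Pa/L = 8·2/8 = 2 kN
Load 3 — triangular load w₀=4 kN/m (0→w₀ over full span):
  R_A = w₀L/6 = 4·8/6 = 16/3 kN
  R_B = w₀L/3 = 4·8/3 = 32/3 kN
Load 4 — applied couple M₀=3 kN·m at a=16/3 m (b=L-a=8/3):
  R_A = M₀/L = 3/8 kN
  R_B = -M₀/L = -3/8 kN
Superposition: R_A = 485/24 kN, R_B = 499/24 kN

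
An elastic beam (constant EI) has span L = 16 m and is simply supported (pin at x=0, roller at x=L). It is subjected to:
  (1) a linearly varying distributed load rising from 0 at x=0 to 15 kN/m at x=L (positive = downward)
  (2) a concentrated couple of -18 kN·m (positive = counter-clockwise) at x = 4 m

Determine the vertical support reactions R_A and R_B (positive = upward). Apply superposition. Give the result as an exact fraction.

Load 1 — triangular load w₀=15 kN/m (0→w₀ over full span):
  R_A = w₀L/6 = 15·16/6 = 40 kN
  R_B = w₀L/3 = 15·16/3 = 80 kN
Load 2 — applied couple M₀=-18 kN·m at a=4 m (b=L-a=12):
  R_A = M₀/L = (-18)/16 = -9/8 kN
  R_B = -M₀/L = -(-18)/16 = 9/8 kN
Superposition: R_A = 311/8 kN, R_B = 649/8 kN

R_A = 311/8 kN, R_B = 649/8 kN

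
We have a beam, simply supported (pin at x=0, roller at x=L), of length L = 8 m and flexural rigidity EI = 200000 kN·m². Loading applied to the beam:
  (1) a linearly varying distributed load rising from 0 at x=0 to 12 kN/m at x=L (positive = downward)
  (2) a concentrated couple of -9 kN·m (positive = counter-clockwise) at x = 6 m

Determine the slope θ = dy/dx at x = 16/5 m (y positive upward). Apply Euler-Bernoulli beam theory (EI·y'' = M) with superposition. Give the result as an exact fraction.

θ(16/5) = -300827/1500000000 rad

Load 1 — triangular load w₀=12 kN/m (0→w₀ over full span):
  θ_1 = -w₀(7L⁴-30L²x²+15x⁴)/(360LEI) = -12·(7·8⁴-30·8²·(16/5)²+15·(16/5)⁴)/(360·8·200000) = -1292/5859375 rad
Load 2 — applied couple M₀=-9 kN·m at a=6 m (b=L-a=2):
  θ_2 = (M₀x²/(2L)+C₁)/EI  [x≤a] with C₁=M₀(3b²-L²)/(6L)=39/4 = ((-9)·(16/5)²/(2·8)+(39/4))/200000 = 399/20000000 rad
Superposition: θ = Σ θ_i = -300827/1500000000 rad ≈ -0.000201 rad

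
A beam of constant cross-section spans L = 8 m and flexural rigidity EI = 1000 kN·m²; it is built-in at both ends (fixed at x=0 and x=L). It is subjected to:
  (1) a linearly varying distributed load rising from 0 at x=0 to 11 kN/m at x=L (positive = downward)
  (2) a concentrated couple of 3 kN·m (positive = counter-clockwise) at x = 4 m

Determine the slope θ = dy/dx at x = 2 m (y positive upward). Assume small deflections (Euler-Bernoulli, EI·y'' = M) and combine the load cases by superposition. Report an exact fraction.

Load 1 — triangular load w₀=11 kN/m (0→w₀ over full span):
  θ_1 = -w₀(2x(L-x)(L-2x)(x+2L)+x²(L-x)²)/(120LEI) = -11·(2·2·(8-2)·(8-2·2)·(2+2·8)+2²·(8-2)²)/(120·8·1000) = -429/20000 rad
Load 2 — applied couple M₀=3 kN·m at a=4 m (b=L-a=4):
  θ_2 = (R_Ax²/2 - M_Ax)/EI  [x≤a] with R_A=9/16, M_A=3/4 = ((9/16)·2²/2 - (3/4)·2)/1000 = -3/8000 rad
Superposition: θ = Σ θ_i = -873/40000 rad ≈ -0.021825 rad

θ(2) = -873/40000 rad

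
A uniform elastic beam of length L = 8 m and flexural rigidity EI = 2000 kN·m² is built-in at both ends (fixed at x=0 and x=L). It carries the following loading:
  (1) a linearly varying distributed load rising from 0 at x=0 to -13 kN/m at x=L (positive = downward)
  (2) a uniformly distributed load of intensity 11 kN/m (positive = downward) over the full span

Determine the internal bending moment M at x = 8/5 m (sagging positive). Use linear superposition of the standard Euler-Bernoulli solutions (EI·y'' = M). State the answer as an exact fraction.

Load 1 — triangular load w₀=-13 kN/m (0→w₀ over full span):
  M_1 = 3w₀Lx/20 - w₀L²/30 - w₀x³/(6L) = 3·(-13)·8·(8/5)/20 - (-13)·8²/30 - (-13)·(8/5)³/(6·8) = 1456/375 kN·m
Load 2 — uniform load w=11 kN/m over full span:
  M_2 = wLx/2 - wL²/12 - wx²/2 = 11·8·(8/5)/2 - 11·8²/12 - 11·(8/5)²/2 = -176/75 kN·m
Superposition: M = Σ M_i = 192/125 kN·m ≈ 1.536000 kN·m

M(8/5) = 192/125 kN·m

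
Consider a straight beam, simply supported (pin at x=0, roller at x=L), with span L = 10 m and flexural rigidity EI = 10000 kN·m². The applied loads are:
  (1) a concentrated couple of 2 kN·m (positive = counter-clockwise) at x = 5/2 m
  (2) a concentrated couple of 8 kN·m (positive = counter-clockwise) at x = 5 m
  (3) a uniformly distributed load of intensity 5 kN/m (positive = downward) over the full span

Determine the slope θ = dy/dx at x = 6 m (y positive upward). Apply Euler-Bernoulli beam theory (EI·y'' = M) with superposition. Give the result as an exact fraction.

Load 1 — applied couple M₀=2 kN·m at a=5/2 m (b=L-a=15/2):
  θ_1 = (M₀x²/(2L)-M₀(x-a)+C₁)/EI  [x>a] with C₁=M₀(3b²-L²)/(6L)=55/24 = (2·6²/(2·10)-2·(6-(5/2))+(55/24))/10000 = -133/1200000 rad
Load 2 — applied couple M₀=8 kN·m at a=5 m (b=L-a=5):
  θ_2 = (M₀x²/(2L)-M₀(x-a)+C₁)/EI  [x>a] with C₁=M₀(3b²-L²)/(6L)=-10/3 = (8·6²/(2·10)-8·(6-5)+(-10/3))/10000 = 23/75000 rad
Load 3 — uniform load w=5 kN/m over full span:
  θ_3 = -w(L³-6Lx²+4x³)/(24EI) = -5·(10³-6·10·6²+4·6³)/(24·10000) = 37/6000 rad
Superposition: θ = Σ θ_i = 509/80000 rad ≈ 0.006363 rad

θ(6) = 509/80000 rad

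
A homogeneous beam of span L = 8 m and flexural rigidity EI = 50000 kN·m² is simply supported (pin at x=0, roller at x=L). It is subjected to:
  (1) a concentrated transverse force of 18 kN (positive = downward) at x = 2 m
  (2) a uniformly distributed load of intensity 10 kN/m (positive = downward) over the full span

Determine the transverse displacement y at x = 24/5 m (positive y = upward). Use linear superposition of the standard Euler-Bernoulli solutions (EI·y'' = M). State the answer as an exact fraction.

y(24/5) = -4901/390625 m

Load 1 — point force P=18 kN at a=2 m (b=L-a=6):
  y_1 = -Pa(L-x)(2Lx-a²-x²)/(6LEI)  [x>a] = -18·2·(8-(24/5))·(2·8·(24/5)-2²-(24/5)²)/(6·8·50000) = -933/390625 m
Load 2 — uniform load w=10 kN/m over full span:
  y_2 = -wx(L³-2Lx²+x³)/(24EI) = -10·(24/5)·(8³-2·8·(24/5)²+(24/5)³)/(24·50000) = -3968/390625 m
Superposition: y = Σ y_i = -4901/390625 m ≈ -0.012547 m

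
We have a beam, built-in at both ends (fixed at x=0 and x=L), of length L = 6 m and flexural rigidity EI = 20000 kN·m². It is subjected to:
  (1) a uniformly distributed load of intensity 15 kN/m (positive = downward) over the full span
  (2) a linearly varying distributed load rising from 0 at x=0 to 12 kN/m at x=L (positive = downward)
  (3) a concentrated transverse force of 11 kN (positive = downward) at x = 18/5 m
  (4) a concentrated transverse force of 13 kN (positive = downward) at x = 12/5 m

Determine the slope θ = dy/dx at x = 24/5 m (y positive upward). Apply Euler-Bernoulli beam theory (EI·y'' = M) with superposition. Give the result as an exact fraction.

Load 1 — uniform load w=15 kN/m over full span:
  θ_1 = -wx(L-x)(L-2x)/(12EI) = -15·(24/5)·(6-(24/5))·(6-2·(24/5))/(12·20000) = 81/62500 rad
Load 2 — triangular load w₀=12 kN/m (0→w₀ over full span):
  θ_2 = -w₀(2x(L-x)(L-2x)(x+2L)+x²(L-x)²)/(120LEI) = -12·(2·(24/5)·(6-(24/5))·(6-2·(24/5))·((24/5)+2·6)+(24/5)²·(6-(24/5))²)/(120·6·20000) = 216/390625 rad
Load 3 — point force P=11 kN at a=18/5 m (b=L-a=12/5):
  θ_3 = Pa²(L-x)(2bL-(3b+a)(L-x))/(2L³EI)  [x>a] = 11·(18/5)²·(6-(24/5))·(2·(12/5)·6-(3·(12/5)+(18/5))·(6-(24/5)))/(2·6³·20000) = 9801/31250000 rad
Load 4 — point force P=13 kN at a=12/5 m (b=L-a=18/5):
  θ_4 = Pa²(L-x)(2bL-(3b+a)(L-x))/(2L³EI)  [x>a] = 13·(12/5)²·(6-(24/5))·(2·(18/5)·6-(3·(18/5)+(12/5))·(6-(24/5)))/(2·6³·20000) = 2223/7812500 rad
Superposition: θ = Σ θ_i = 76473/31250000 rad ≈ 0.002447 rad

θ(24/5) = 76473/31250000 rad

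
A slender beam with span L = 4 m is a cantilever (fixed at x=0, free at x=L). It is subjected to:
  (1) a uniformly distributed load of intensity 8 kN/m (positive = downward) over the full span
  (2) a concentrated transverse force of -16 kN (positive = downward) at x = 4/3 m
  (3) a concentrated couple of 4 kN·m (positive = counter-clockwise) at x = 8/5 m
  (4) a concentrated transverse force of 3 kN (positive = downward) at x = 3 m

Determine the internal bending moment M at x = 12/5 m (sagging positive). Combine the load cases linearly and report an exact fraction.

Load 1 — uniform load w=8 kN/m over full span:
  M_1 = -w(L-x)²/2 = -8·(4-(12/5))²/2 = -256/25 kN·m
Load 2 — point force P=-16 kN at a=4/3 m (b=L-a=8/3):
  M_2 = 0  [x>a] = 0 kN·m
Load 3 — applied couple M₀=4 kN·m at a=8/5 m (b=L-a=12/5):
  M_3 = 0  [x>a] = 0 kN·m
Load 4 — point force P=3 kN at a=3 m (b=L-a=1):
  M_4 = -P(a-x)  [x≤a] = -3·(3-(12/5)) = -9/5 kN·m
Superposition: M = Σ M_i = -301/25 kN·m ≈ -12.040000 kN·m

M(12/5) = -301/25 kN·m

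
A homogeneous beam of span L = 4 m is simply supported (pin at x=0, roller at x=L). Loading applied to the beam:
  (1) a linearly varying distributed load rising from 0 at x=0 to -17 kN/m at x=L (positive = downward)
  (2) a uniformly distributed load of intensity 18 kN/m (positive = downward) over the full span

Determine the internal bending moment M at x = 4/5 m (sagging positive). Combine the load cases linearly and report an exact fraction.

M(4/5) = 1792/125 kN·m

Load 1 — triangular load w₀=-17 kN/m (0→w₀ over full span):
  M_1 = w₀Lx/6 - w₀x³/(6L) = (-17)·4·(4/5)/6 - (-17)·(4/5)³/(6·4) = -1088/125 kN·m
Load 2 — uniform load w=18 kN/m over full span:
  M_2 = wx(L-x)/2 = 18·(4/5)·(4-(4/5))/2 = 576/25 kN·m
Superposition: M = Σ M_i = 1792/125 kN·m ≈ 14.336000 kN·m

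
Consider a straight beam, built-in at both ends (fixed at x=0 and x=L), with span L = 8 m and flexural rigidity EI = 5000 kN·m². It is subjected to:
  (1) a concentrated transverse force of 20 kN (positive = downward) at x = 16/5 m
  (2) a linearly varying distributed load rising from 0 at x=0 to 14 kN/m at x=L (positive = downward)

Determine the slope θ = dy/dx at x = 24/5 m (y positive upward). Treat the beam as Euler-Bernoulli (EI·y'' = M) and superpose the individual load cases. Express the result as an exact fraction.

Load 1 — point force P=20 kN at a=16/5 m (b=L-a=24/5):
  θ_1 = Pa²(L-x)(2bL-(3b+a)(L-x))/(2L³EI)  [x>a] = 20·(16/5)²·(8-(24/5))·(2·(24/5)·8-(3·(24/5)+(16/5))·(8-(24/5)))/(2·8³·5000) = 1024/390625 rad
Load 2 — triangular load w₀=14 kN/m (0→w₀ over full span):
  θ_2 = -w₀(2x(L-x)(L-2x)(x+2L)+x²(L-x)²)/(120LEI) = -14·(2·(24/5)·(8-(24/5))·(8-2·(24/5))·((24/5)+2·8)+(24/5)²·(8-(24/5))²)/(120·8·5000) = 896/390625 rad
Superposition: θ = Σ θ_i = 384/78125 rad ≈ 0.004915 rad

θ(24/5) = 384/78125 rad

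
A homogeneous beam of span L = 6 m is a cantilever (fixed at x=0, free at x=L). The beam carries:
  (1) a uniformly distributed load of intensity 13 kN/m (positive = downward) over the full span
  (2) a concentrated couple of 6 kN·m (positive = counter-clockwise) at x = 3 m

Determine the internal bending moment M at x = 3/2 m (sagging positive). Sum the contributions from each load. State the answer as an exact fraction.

M(3/2) = -1005/8 kN·m

Load 1 — uniform load w=13 kN/m over full span:
  M_1 = -w(L-x)²/2 = -13·(6-(3/2))²/2 = -1053/8 kN·m
Load 2 — applied couple M₀=6 kN·m at a=3 m (b=L-a=3):
  M_2 = M₀  [x≤a] = 6 = 6 kN·m
Superposition: M = Σ M_i = -1005/8 kN·m ≈ -125.625000 kN·m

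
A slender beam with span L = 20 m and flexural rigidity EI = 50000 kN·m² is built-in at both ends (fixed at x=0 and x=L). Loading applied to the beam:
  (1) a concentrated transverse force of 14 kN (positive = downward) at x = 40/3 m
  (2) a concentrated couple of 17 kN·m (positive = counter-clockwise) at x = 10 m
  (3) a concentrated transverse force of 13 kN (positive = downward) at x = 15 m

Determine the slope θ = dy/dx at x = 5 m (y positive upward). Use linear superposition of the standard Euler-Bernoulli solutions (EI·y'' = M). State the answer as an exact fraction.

θ(5) = -3809/1920000 rad

Load 1 — point force P=14 kN at a=40/3 m (b=L-a=20/3):
  θ_1 = -Pb²x(2aL-(3a+b)x)/(2L³EI)  [x≤a] = -14·(20/3)²·5·(2·(40/3)·20-(3·(40/3)+(20/3))·5)/(2·20³·50000) = -7/6000 rad
Load 2 — applied couple M₀=17 kN·m at a=10 m (b=L-a=10):
  θ_2 = (R_Ax²/2 - M_Ax)/EI  [x≤a] with R_A=51/40, M_A=17/4 = ((51/40)·5²/2 - (17/4)·5)/50000 = -17/160000 rad
Load 3 — point force P=13 kN at a=15 m (b=L-a=5):
  θ_3 = -Pb²x(2aL-(3a+b)x)/(2L³EI)  [x≤a] = -13·5²·5·(2·15·20-(3·15+5)·5)/(2·20³·50000) = -91/128000 rad
Superposition: θ = Σ θ_i = -3809/1920000 rad ≈ -0.001984 rad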